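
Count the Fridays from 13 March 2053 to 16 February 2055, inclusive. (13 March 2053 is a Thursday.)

13 March 2053 is a Thursday; the first Friday on or after it is 14 March 2053 (1 day later).
From 14 March 2053 to 16 February 2055: 292 + 365 + 47 = 704 days (rest of 2053, 2054, to 16 February 2055 in 2055).
704 ÷ 7 = 100 full weeks with remainder 4, so 100 more Fridays after the first → 101.

101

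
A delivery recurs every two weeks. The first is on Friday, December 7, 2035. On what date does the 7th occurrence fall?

The 7th occurrence is 6 intervals after the first: 6 × 14 = 84 days after December 7, 2035.
December has 31 days — 24 days to the end of December leaves 60.
January has 31 days (29 left).
29 days into February → February 29, 2036.

February 29, 2036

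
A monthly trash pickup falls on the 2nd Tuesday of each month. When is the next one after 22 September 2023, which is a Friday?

September 2023 starts on a Friday; its first Tuesday is the 5th, so the 2nd Tuesday is the 12th — 12 September 2023.
That is not after 22 September 2023, so look at October 2023.
October 2023 starts on a Sunday; its first Tuesday is the 3rd, so the 2nd Tuesday is the 10th — 10 October 2023.

10 October 2023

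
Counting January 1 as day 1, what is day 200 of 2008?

Jan has 31 days (200 − 31 = 169 remain).
Feb has 29 days (169 − 29 = 140 remain).
Mar has 31 days (140 − 31 = 109 remain).
Apr has 30 days (109 − 30 = 79 remain).
May has 31 days (79 − 31 = 48 remain).
Jun has 30 days (48 − 30 = 18 remain).
18 into Jul → Jul 18.

Jul 18, 2008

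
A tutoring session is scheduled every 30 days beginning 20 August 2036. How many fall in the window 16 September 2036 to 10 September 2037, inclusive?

12

Occurrences land 30·i days after 20 August 2036 for i = 0, 1, 2, …
16 September 2036 is 27 days after the start; 27 ÷ 30 = 0 remainder 27; since the remainder is 27, round up to i = 1. First occurrence in the window: #2 on 19 September 2036 (1×30 = 30 days in).
10 September 2037 is 386 days after the start; 386 ÷ 30 = 12 remainder 26. Last occurrence in the window: #13 on 15 August 2037.
Occurrences #2 through #13: 12 in total.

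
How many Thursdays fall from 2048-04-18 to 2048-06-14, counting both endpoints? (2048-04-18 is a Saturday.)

8

2048-04-18 is a Saturday; the first Thursday on or after it is 2048-04-23 (5 days later).
From 2048-04-23 to 2048-06-14: 7 + 31 + 14 = 52 days (rest of April, May, June).
52 ÷ 7 = 7 full weeks with remainder 3, so 7 more Thursdays after the first → 8.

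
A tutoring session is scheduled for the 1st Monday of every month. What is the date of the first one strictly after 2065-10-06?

October 2065 starts on a Thursday, so its 1st Monday is 2065-10-05 (4 days in).
That is not after 2065-10-06, so look at November 2065.
November 2065 starts on a Sunday, so its 1st Monday is 2065-11-02 (1 day in).

2065-11-02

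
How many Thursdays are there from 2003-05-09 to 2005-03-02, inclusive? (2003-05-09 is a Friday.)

2003-05-09 is a Friday; the first Thursday on or after it is 2003-05-15 (6 days later).
From 2003-05-15 to 2005-03-02: 230 + 366 + 61 = 657 days (rest of 2003, 2004, to 2005-03-02 in 2005).
657 ÷ 7 = 93 full weeks with remainder 6, so 93 more Thursdays after the first → 94.

94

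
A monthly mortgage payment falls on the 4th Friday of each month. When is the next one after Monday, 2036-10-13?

2036-10-24

October 2036 starts on a Wednesday; its first Friday is the 3rd, so the 4th Friday is the 24th — 2036-10-24.
2036-10-24 is after 2036-10-13, so that is the next one.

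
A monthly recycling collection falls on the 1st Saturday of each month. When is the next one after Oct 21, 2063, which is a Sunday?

Oct 2063 starts on a Monday, so its 1st Saturday is Oct 6, 2063 (5 days in).
That is not after Oct 21, 2063, so look at Nov 2063.
Nov 2063 starts on a Thursday, so its 1st Saturday is Nov 3, 2063 (2 days in).

Nov 3, 2063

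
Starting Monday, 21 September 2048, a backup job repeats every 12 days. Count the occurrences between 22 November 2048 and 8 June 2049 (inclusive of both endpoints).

16

Occurrences land 12·i days after 21 September 2048 for i = 0, 1, 2, …
22 November 2048 is 62 days after the start; 62 ÷ 12 = 5 remainder 2; since the remainder is 2, round up to i = 6. First occurrence in the window: #7 on 2 December 2048 (6×12 = 72 days in).
8 June 2049 is 260 days after the start; 260 ÷ 12 = 21 remainder 8. Last occurrence in the window: #22 on 31 May 2049.
Occurrences #7 through #22: 16 in total.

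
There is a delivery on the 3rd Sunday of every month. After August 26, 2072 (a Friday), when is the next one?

August 2072 starts on a Monday; its first Sunday is the 7th, so the 3rd Sunday is the 21st — August 21, 2072.
That is not after August 26, 2072, so look at September 2072.
September 2072 starts on a Thursday; its first Sunday is the 4th, so the 3rd Sunday is the 18th — September 18, 2072.

September 18, 2072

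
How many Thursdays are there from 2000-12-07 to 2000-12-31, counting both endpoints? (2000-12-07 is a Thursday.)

2000-12-07 is a Thursday; the first Thursday on or after it is 2000-12-07.
From 2000-12-07 to 2000-12-31 is 31 − 7 = 24 days.
24 ÷ 7 = 3 full weeks with remainder 3, so 3 more Thursdays after the first → 4.

4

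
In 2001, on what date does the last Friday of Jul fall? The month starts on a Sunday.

Jul 27, 2001

Jul 2001 begins on a Sunday, so the first Friday is Jul 6 (5 days later).
Jul 2001 has 31 days. Adding weeks: 6, 13, 20, 27 — the last one ≤ 31 is the 27th.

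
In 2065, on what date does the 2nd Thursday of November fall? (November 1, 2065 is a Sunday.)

November 2065 begins on a Sunday, so the first Thursday is November 5 (4 days later).
The 2nd Thursday is 1 weeks later: 5 + 7 = 12.

12 November 2065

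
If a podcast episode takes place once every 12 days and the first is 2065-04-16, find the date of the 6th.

The 6th occurrence is 5 intervals after the first: 5 × 12 = 60 days after 2065-04-16.
April has 30 days — 14 days to the end of April leaves 46.
May has 31 days (15 left).
15 days into June → 2065-06-15.

2065-06-15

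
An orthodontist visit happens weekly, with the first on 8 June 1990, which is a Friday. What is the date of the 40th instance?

8 March 1991

The 40th occurrence is 39 intervals after the first: 39 × 7 = 273 days after 8 June 1990.
June has 30 days — 22 days to the end of June leaves 251.
July has 31 days (220 left).
August has 31 days (189 left).
September has 30 days (159 left).
October has 31 days (128 left).
November has 30 days (98 left).
December has 31 days (67 left).
January has 31 days (36 left).
February has 28 days (8 left).
8 days into March → 8 March 1991.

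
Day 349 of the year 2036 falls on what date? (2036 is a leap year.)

December 14, 2036

January has 31 days (349 − 31 = 318 remain).
February has 29 days (318 − 29 = 289 remain).
March has 31 days (289 − 31 = 258 remain).
April has 30 days (258 − 30 = 228 remain).
May has 31 days (228 − 31 = 197 remain).
June has 30 days (197 − 30 = 167 remain).
July has 31 days (167 − 31 = 136 remain).
August has 31 days (136 − 31 = 105 remain).
September has 30 days (105 − 30 = 75 remain).
October has 31 days (75 − 31 = 44 remain).
November has 30 days (44 − 30 = 14 remain).
14 into December → December 14.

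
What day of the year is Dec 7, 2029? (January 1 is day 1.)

Days in months before Dec: 31 + 28 + 31 + 30 + 31 + 30 + 31 + 31 + 30 + 31 + 30 = 334.
Plus 7 days into Dec → day 341.

341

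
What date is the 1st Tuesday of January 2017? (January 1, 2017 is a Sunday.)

2017-01-03

January 2017 begins on a Sunday, so the first Tuesday is January 3 (2 days later).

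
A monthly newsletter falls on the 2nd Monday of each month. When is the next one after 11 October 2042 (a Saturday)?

October 2042 starts on a Wednesday; its first Monday is the 6th, so the 2nd Monday is the 13th — 13 October 2042.
13 October 2042 is after 11 October 2042, so that is the next one.

13 October 2042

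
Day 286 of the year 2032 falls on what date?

January has 31 days (286 − 31 = 255 remain).
February has 29 days (255 − 29 = 226 remain).
March has 31 days (226 − 31 = 195 remain).
April has 30 days (195 − 30 = 165 remain).
May has 31 days (165 − 31 = 134 remain).
June has 30 days (134 − 30 = 104 remain).
July has 31 days (104 − 31 = 73 remain).
August has 31 days (73 − 31 = 42 remain).
September has 30 days (42 − 30 = 12 remain).
12 into October → October 12.

12 October 2032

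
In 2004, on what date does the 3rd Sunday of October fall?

2004-10-17

The first Sunday of October 2004 is October 3.
The 3rd Sunday is 2 weeks later: 3 + 14 = 17.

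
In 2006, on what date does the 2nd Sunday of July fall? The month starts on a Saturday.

July 2006 begins on a Saturday, so the first Sunday is July 2 (1 day later).
The 2nd Sunday is 1 weeks later: 2 + 7 = 9.

9 July 2006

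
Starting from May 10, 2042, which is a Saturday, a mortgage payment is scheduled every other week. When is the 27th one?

May 9, 2043

The 27th occurrence is 26 intervals after the first: 26 × 14 = 364 days after May 10, 2042.
May has 31 days — 21 days to the end of May leaves 343.
Jun has 30 days (313 left).
Jul has 31 days (282 left).
Aug has 31 days (251 left).
Sep has 30 days (221 left).
Oct has 31 days (190 left).
Nov has 30 days (160 left).
Dec has 31 days (129 left).
Jan has 31 days (98 left).
Feb has 28 days (70 left).
Mar has 31 days (39 left).
Apr has 30 days (9 left).
9 days into May → May 9, 2043.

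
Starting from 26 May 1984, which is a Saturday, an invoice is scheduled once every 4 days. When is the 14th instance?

17 July 1984

The 14th occurrence is 13 intervals after the first: 13 × 4 = 52 days after 26 May 1984.
May has 31 days — 5 days to the end of May leaves 47.
June has 30 days (17 left).
17 days into July → 17 July 1984.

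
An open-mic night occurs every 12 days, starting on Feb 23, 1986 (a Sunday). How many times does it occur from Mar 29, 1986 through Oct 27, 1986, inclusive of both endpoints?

18

Occurrences land 12·i days after Feb 23, 1986 for i = 0, 1, 2, …
Mar 29, 1986 is 34 days after the start; 34 ÷ 12 = 2 remainder 10; since the remainder is 10, round up to i = 3. First occurrence in the window: #4 on Mar 31, 1986 (3×12 = 36 days in).
Oct 27, 1986 is 246 days after the start; 246 ÷ 12 = 20 remainder 6. Last occurrence in the window: #21 on Oct 21, 1986.
Occurrences #4 through #21: 18 in total.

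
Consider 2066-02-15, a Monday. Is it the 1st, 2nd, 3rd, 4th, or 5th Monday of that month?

3rd

Day 15 falls in week ⌈15/7⌉ of the month.
Days 1–7 hold the 1st Monday, 8–14 the 2nd, 15–21 the 3rd, 22–28 the 4th, 29–31 the 5th.
15 is in the range for the 3rd.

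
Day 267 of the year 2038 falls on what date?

Sep 24, 2038

Jan has 31 days (267 − 31 = 236 remain).
Feb has 28 days (236 − 28 = 208 remain).
Mar has 31 days (208 − 31 = 177 remain).
Apr has 30 days (177 − 30 = 147 remain).
May has 31 days (147 − 31 = 116 remain).
Jun has 30 days (116 − 30 = 86 remain).
Jul has 31 days (86 − 31 = 55 remain).
Aug has 31 days (55 − 31 = 24 remain).
24 into Sep → Sep 24.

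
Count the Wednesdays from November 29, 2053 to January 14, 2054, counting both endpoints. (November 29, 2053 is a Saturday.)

November 29, 2053 is a Saturday; the first Wednesday on or after it is December 3, 2053 (4 days later).
From December 3, 2053 to January 14, 2054: 28 + 14 = 42 days (rest of December, January).
42 ÷ 7 = 6 full weeks with remainder 0, so 6 more Wednesdays after the first → 7.

7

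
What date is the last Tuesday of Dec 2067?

Dec 27, 2067

The first Tuesday of Dec 2067 is Dec 6.
Dec 2067 has 31 days. Adding weeks: 6, 13, 20, 27 — the last one ≤ 31 is the 27th.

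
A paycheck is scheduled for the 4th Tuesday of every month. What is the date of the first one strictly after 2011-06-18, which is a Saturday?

2011-06-28

June 2011 starts on a Wednesday; its first Tuesday is the 7th, so the 4th Tuesday is the 28th — 2011-06-28.
2011-06-28 is after 2011-06-18, so that is the next one.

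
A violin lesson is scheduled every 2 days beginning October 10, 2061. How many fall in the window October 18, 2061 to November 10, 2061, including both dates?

Occurrences land 2·i days after October 10, 2061 for i = 0, 1, 2, …
October 18, 2061 is 8 days after the start; 8 ÷ 2 = 4 remainder 0. First occurrence in the window: #5 on October 18, 2061 (4×2 = 8 days in).
November 10, 2061 is 31 days after the start; 31 ÷ 2 = 15 remainder 1. Last occurrence in the window: #16 on November 9, 2061.
Occurrences #5 through #16: 12 in total.

12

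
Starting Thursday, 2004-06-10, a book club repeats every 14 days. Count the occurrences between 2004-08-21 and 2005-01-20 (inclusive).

11

Occurrences land 14·i days after 2004-06-10 for i = 0, 1, 2, …
2004-08-21 is 72 days after the start; 72 ÷ 14 = 5 remainder 2; since the remainder is 2, round up to i = 6. First occurrence in the window: #7 on 2004-09-02 (6×14 = 84 days in).
2005-01-20 is 224 days after the start; 224 ÷ 14 = 16 remainder 0. Last occurrence in the window: #17 on 2005-01-20.
Occurrences #7 through #17: 11 in total.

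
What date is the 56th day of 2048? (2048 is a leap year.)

February 25, 2048

January has 31 days (56 − 31 = 25 remain).
25 into February → February 25.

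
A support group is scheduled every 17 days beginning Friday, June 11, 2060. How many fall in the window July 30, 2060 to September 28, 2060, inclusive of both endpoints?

Occurrences land 17·i days after June 11, 2060 for i = 0, 1, 2, …
July 30, 2060 is 49 days after the start; 49 ÷ 17 = 2 remainder 15; since the remainder is 15, round up to i = 3. First occurrence in the window: #4 on August 1, 2060 (3×17 = 51 days in).
September 28, 2060 is 109 days after the start; 109 ÷ 17 = 6 remainder 7. Last occurrence in the window: #7 on September 21, 2060.
Occurrences #4 through #7: 4 in total.

4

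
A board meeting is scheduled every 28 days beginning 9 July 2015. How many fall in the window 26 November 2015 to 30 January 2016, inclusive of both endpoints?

Occurrences land 28·i days after 9 July 2015 for i = 0, 1, 2, …
26 November 2015 is 140 days after the start; 140 ÷ 28 = 5 remainder 0. First occurrence in the window: #6 on 26 November 2015 (5×28 = 140 days in).
30 January 2016 is 205 days after the start; 205 ÷ 28 = 7 remainder 9. Last occurrence in the window: #8 on 21 January 2016.
Occurrences #6 through #8: 3 in total.

3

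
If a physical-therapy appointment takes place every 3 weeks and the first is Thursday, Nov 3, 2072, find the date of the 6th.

The 6th occurrence is 5 intervals after the first: 5 × 21 = 105 days after Nov 3, 2072.
Nov has 30 days — 27 days to the end of Nov leaves 78.
Dec has 31 days (47 left).
Jan has 31 days (16 left).
16 days into Feb → Feb 16, 2073.

Feb 16, 2073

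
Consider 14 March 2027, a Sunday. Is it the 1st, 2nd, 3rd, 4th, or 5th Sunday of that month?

2nd

Day 14 falls in week ⌈14/7⌉ of the month.
Days 1–7 hold the 1st Sunday, 8–14 the 2nd, 15–21 the 3rd, 22–28 the 4th, 29–31 the 5th.
14 is in the range for the 2nd.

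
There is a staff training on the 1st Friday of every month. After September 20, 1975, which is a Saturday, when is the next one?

September 1975 starts on a Monday, so its 1st Friday is September 5, 1975 (4 days in).
That is not after September 20, 1975, so look at October 1975.
October 1975 starts on a Wednesday, so its 1st Friday is October 3, 1975 (2 days in).

October 3, 1975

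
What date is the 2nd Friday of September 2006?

September 2006 begins on a Friday, so the first Friday is September 1.
The 2nd Friday is 1 weeks later: 1 + 7 = 8.

September 8, 2006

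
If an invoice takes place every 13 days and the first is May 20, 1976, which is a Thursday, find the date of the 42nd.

The 42nd occurrence is 41 intervals after the first: 41 × 13 = 533 days after May 20, 1976.
May has 31 days — 11 days to the end of May leaves 522.
From end of May to end of 1976 is 214 days (308 left).
Jan has 31 days (277 left).
Feb has 28 days (249 left).
Mar has 31 days (218 left).
Apr has 30 days (188 left).
May has 31 days (157 left).
Jun has 30 days (127 left).
Jul has 31 days (96 left).
Aug has 31 days (65 left).
Sep has 30 days (35 left).
Oct has 31 days (4 left).
4 days into Nov → Nov 4, 1977.

Nov 4, 1977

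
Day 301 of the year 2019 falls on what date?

January has 31 days (301 − 31 = 270 remain).
February has 28 days (270 − 28 = 242 remain).
March has 31 days (242 − 31 = 211 remain).
April has 30 days (211 − 30 = 181 remain).
May has 31 days (181 − 31 = 150 remain).
June has 30 days (150 − 30 = 120 remain).
July has 31 days (120 − 31 = 89 remain).
August has 31 days (89 − 31 = 58 remain).
September has 30 days (58 − 30 = 28 remain).
28 into October → October 28.

October 28, 2019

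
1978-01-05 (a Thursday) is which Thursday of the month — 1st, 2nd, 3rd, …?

1st

Day 5 falls in week ⌈5/7⌉ of the month.
Days 1–7 hold the 1st Thursday, 8–14 the 2nd, 15–21 the 3rd, 22–28 the 4th, 29–31 the 5th.
5 is in the range for the 1st.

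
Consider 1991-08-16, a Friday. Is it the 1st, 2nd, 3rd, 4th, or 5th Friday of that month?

3rd

Day 16 falls in week ⌈16/7⌉ of the month.
Days 1–7 hold the 1st Friday, 8–14 the 2nd, 15–21 the 3rd, 22–28 the 4th, 29–31 the 5th.
16 is in the range for the 3rd.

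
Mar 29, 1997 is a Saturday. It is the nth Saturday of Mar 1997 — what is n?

Day 29 falls in week ⌈29/7⌉ of the month.
Days 1–7 hold the 1st Saturday, 8–14 the 2nd, 15–21 the 3rd, 22–28 the 4th, 29–31 the 5th.
29 is in the range for the 5th.

5th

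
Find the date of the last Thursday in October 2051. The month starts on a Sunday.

October 2051 begins on a Sunday, so the first Thursday is October 5 (4 days later).
October 2051 has 31 days. Adding weeks: 5, 12, 19, 26 — the last one ≤ 31 is the 26th.

26 October 2051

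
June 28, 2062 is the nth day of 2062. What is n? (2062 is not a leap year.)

Days in months before June: 31 + 28 + 31 + 30 + 31 = 151.
Plus 28 days into June → day 179.

179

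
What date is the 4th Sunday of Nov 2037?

Nov 22, 2037

The first Sunday of Nov 2037 is Nov 1.
The 4th Sunday is 3 weeks later: 1 + 21 = 22.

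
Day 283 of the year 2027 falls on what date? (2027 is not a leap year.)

January has 31 days (283 − 31 = 252 remain).
February has 28 days (252 − 28 = 224 remain).
March has 31 days (224 − 31 = 193 remain).
April has 30 days (193 − 30 = 163 remain).
May has 31 days (163 − 31 = 132 remain).
June has 30 days (132 − 30 = 102 remain).
July has 31 days (102 − 31 = 71 remain).
August has 31 days (71 − 31 = 40 remain).
September has 30 days (40 − 30 = 10 remain).
10 into October → October 10.

2027-10-10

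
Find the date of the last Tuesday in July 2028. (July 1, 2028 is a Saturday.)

July 25, 2028

July 2028 begins on a Saturday, so the first Tuesday is July 4 (3 days later).
July 2028 has 31 days. Adding weeks: 4, 11, 18, 25 — the last one ≤ 31 is the 25th.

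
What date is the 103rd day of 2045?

Jan has 31 days (103 − 31 = 72 remain).
Feb has 28 days (72 − 28 = 44 remain).
Mar has 31 days (44 − 31 = 13 remain).
13 into Apr → Apr 13.

Apr 13, 2045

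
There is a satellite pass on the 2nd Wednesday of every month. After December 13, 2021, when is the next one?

December 2021 starts on a Wednesday; its first Wednesday is the 1st, so the 2nd Wednesday is the 8th — December 8, 2021.
That is not after December 13, 2021, so look at January 2022.
January 2022 starts on a Saturday; its first Wednesday is the 5th, so the 2nd Wednesday is the 12th — January 12, 2022.

January 12, 2022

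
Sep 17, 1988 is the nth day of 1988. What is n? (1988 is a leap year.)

Days in months before Sep: 31 + 29 + 31 + 30 + 31 + 30 + 31 + 31 = 244.
Plus 17 days into Sep → day 261.

261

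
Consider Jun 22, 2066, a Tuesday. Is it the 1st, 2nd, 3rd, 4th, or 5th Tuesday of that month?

Day 22 falls in week ⌈22/7⌉ of the month.
Days 1–7 hold the 1st Tuesday, 8–14 the 2nd, 15–21 the 3rd, 22–28 the 4th, 29–31 the 5th.
22 is in the range for the 4th.

4th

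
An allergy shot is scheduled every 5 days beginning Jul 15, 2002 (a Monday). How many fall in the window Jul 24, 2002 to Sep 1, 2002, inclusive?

Occurrences land 5·i days after Jul 15, 2002 for i = 0, 1, 2, …
Jul 24, 2002 is 9 days after the start; 9 ÷ 5 = 1 remainder 4; since the remainder is 4, round up to i = 2. First occurrence in the window: #3 on Jul 25, 2002 (2×5 = 10 days in).
Sep 1, 2002 is 48 days after the start; 48 ÷ 5 = 9 remainder 3. Last occurrence in the window: #10 on Aug 29, 2002.
Occurrences #3 through #10: 8 in total.

8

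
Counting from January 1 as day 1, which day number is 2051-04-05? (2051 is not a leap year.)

Days in months before April: 31 + 28 + 31 = 90.
Plus 5 days into April → day 95.

95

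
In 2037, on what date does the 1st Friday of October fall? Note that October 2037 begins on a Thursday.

October 2037 begins on a Thursday, so the first Friday is October 2 (1 day later).

2 October 2037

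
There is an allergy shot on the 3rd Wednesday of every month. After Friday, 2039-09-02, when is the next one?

2039-09-21

September 2039 starts on a Thursday; its first Wednesday is the 7th, so the 3rd Wednesday is the 21st — 2039-09-21.
2039-09-21 is after 2039-09-02, so that is the next one.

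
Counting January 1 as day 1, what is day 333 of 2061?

Jan has 31 days (333 − 31 = 302 remain).
Feb has 28 days (302 − 28 = 274 remain).
Mar has 31 days (274 − 31 = 243 remain).
Apr has 30 days (243 − 30 = 213 remain).
May has 31 days (213 − 31 = 182 remain).
Jun has 30 days (182 − 30 = 152 remain).
Jul has 31 days (152 − 31 = 121 remain).
Aug has 31 days (121 − 31 = 90 remain).
Sep has 30 days (90 − 30 = 60 remain).
Oct has 31 days (60 − 31 = 29 remain).
29 into Nov → Nov 29.

Nov 29, 2061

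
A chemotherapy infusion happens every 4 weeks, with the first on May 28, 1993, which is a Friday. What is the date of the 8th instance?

Dec 10, 1993

The 8th occurrence is 7 intervals after the first: 7 × 28 = 196 days after May 28, 1993.
May has 31 days — 3 days to the end of May leaves 193.
Jun has 30 days (163 left).
Jul has 31 days (132 left).
Aug has 31 days (101 left).
Sep has 30 days (71 left).
Oct has 31 days (40 left).
Nov has 30 days (10 left).
10 days into Dec → Dec 10, 1993.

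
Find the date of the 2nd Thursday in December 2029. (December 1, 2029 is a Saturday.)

December 2029 begins on a Saturday, so the first Thursday is December 6 (5 days later).
The 2nd Thursday is 1 weeks later: 6 + 7 = 13.

2029-12-13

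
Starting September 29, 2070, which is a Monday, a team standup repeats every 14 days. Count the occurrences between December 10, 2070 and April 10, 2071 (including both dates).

8

Occurrences land 14·i days after September 29, 2070 for i = 0, 1, 2, …
December 10, 2070 is 72 days after the start; 72 ÷ 14 = 5 remainder 2; since the remainder is 2, round up to i = 6. First occurrence in the window: #7 on December 22, 2070 (6×14 = 84 days in).
April 10, 2071 is 193 days after the start; 193 ÷ 14 = 13 remainder 11. Last occurrence in the window: #14 on March 30, 2071.
Occurrences #7 through #14: 8 in total.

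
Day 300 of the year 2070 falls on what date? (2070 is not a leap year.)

Oct 27, 2070

Jan has 31 days (300 − 31 = 269 remain).
Feb has 28 days (269 − 28 = 241 remain).
Mar has 31 days (241 − 31 = 210 remain).
Apr has 30 days (210 − 30 = 180 remain).
May has 31 days (180 − 31 = 149 remain).
Jun has 30 days (149 − 30 = 119 remain).
Jul has 31 days (119 − 31 = 88 remain).
Aug has 31 days (88 − 31 = 57 remain).
Sep has 30 days (57 − 30 = 27 remain).
27 into Oct → Oct 27.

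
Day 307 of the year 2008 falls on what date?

January has 31 days (307 − 31 = 276 remain).
February has 29 days (276 − 29 = 247 remain).
March has 31 days (247 − 31 = 216 remain).
April has 30 days (216 − 30 = 186 remain).
May has 31 days (186 − 31 = 155 remain).
June has 30 days (155 − 30 = 125 remain).
July has 31 days (125 − 31 = 94 remain).
August has 31 days (94 − 31 = 63 remain).
September has 30 days (63 − 30 = 33 remain).
October has 31 days (33 − 31 = 2 remain).
2 into November → November 2.

2 November 2008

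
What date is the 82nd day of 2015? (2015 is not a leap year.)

January has 31 days (82 − 31 = 51 remain).
February has 28 days (51 − 28 = 23 remain).
23 into March → March 23.

23 March 2015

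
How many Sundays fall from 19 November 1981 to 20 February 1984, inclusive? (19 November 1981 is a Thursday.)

19 November 1981 is a Thursday; the first Sunday on or after it is 22 November 1981 (3 days later).
From 22 November 1981 to 20 February 1984: 39 + 365 + 365 + 51 = 820 days (rest of 1981, 1982, 1983, to 20 February 1984 in 1984).
820 ÷ 7 = 117 full weeks with remainder 1, so 117 more Sundays after the first → 118.

118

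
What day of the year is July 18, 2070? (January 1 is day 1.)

199

Days in months before July: 31 + 28 + 31 + 30 + 31 + 30 = 181.
Plus 18 days into July → day 199.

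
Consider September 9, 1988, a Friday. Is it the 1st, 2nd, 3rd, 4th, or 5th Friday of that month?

Day 9 falls in week ⌈9/7⌉ of the month.
Days 1–7 hold the 1st Friday, 8–14 the 2nd, 15–21 the 3rd, 22–28 the 4th, 29–31 the 5th.
9 is in the range for the 2nd.

2nd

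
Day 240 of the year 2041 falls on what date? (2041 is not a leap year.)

Aug 28, 2041

Jan has 31 days (240 − 31 = 209 remain).
Feb has 28 days (209 − 28 = 181 remain).
Mar has 31 days (181 − 31 = 150 remain).
Apr has 30 days (150 − 30 = 120 remain).
May has 31 days (120 − 31 = 89 remain).
Jun has 30 days (89 − 30 = 59 remain).
Jul has 31 days (59 − 31 = 28 remain).
28 into Aug → Aug 28.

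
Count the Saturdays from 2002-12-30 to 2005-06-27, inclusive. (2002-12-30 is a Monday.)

2002-12-30 is a Monday; the first Saturday on or after it is 2003-01-04 (5 days later).
From 2003-01-04 to 2005-06-27: 361 + 366 + 178 = 905 days (rest of 2003, 2004, to 2005-06-27 in 2005).
905 ÷ 7 = 129 full weeks with remainder 2, so 129 more Saturdays after the first → 130.

130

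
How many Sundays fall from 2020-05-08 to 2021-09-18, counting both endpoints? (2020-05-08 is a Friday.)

2020-05-08 is a Friday; the first Sunday on or after it is 2020-05-10 (2 days later).
From 2020-05-10 to 2021-09-18: 235 + 261 = 496 days (rest of 2020, to 2021-09-18 in 2021).
496 ÷ 7 = 70 full weeks with remainder 6, so 70 more Sundays after the first → 71.

71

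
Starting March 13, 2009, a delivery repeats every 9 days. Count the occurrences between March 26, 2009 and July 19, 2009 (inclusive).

Occurrences land 9·i days after March 13, 2009 for i = 0, 1, 2, …
March 26, 2009 is 13 days after the start; 13 ÷ 9 = 1 remainder 4; since the remainder is 4, round up to i = 2. First occurrence in the window: #3 on March 31, 2009 (2×9 = 18 days in).
July 19, 2009 is 128 days after the start; 128 ÷ 9 = 14 remainder 2. Last occurrence in the window: #15 on July 17, 2009.
Occurrences #3 through #15: 13 in total.

13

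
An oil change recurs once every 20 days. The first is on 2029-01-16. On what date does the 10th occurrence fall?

The 10th occurrence is 9 intervals after the first: 9 × 20 = 180 days after 2029-01-16.
January has 31 days — 15 days to the end of January leaves 165.
February has 28 days (137 left).
March has 31 days (106 left).
April has 30 days (76 left).
May has 31 days (45 left).
June has 30 days (15 left).
15 days into July → 2029-07-15.

2029-07-15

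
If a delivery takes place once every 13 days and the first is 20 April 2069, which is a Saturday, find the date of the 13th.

The 13th occurrence is 12 intervals after the first: 12 × 13 = 156 days after 20 April 2069.
April has 30 days — 10 days to the end of April leaves 146.
May has 31 days (115 left).
June has 30 days (85 left).
July has 31 days (54 left).
August has 31 days (23 left).
23 days into September → 23 September 2069.

23 September 2069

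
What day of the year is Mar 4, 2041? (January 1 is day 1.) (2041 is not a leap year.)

Days in months before Mar: 31 + 28 = 59.
Plus 4 days into Mar → day 63.

63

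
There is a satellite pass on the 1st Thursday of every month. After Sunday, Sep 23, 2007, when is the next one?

Oct 4, 2007

Sep 2007 starts on a Saturday, so its 1st Thursday is Sep 6, 2007 (5 days in).
That is not after Sep 23, 2007, so look at Oct 2007.
Oct 2007 starts on a Monday, so its 1st Thursday is Oct 4, 2007 (3 days in).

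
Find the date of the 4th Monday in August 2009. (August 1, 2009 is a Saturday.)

August 2009 begins on a Saturday, so the first Monday is August 3 (2 days later).
The 4th Monday is 3 weeks later: 3 + 21 = 24.

August 24, 2009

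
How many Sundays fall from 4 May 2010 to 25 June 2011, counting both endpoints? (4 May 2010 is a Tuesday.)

59

4 May 2010 is a Tuesday; the first Sunday on or after it is 9 May 2010 (5 days later).
From 9 May 2010 to 25 June 2011: 236 + 176 = 412 days (rest of 2010, to 25 June 2011 in 2011).
412 ÷ 7 = 58 full weeks with remainder 6, so 58 more Sundays after the first → 59.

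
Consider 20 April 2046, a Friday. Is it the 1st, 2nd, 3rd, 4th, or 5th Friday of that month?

Day 20 falls in week ⌈20/7⌉ of the month.
Days 1–7 hold the 1st Friday, 8–14 the 2nd, 15–21 the 3rd, 22–28 the 4th, 29–31 the 5th.
20 is in the range for the 3rd.

3rd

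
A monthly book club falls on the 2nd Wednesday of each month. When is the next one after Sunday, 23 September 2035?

September 2035 starts on a Saturday; its first Wednesday is the 5th, so the 2nd Wednesday is the 12th — 12 September 2035.
That is not after 23 September 2035, so look at October 2035.
October 2035 starts on a Monday; its first Wednesday is the 3rd, so the 2nd Wednesday is the 10th — 10 October 2035.

10 October 2035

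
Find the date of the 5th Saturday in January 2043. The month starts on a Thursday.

January 2043 begins on a Thursday, so the first Saturday is January 3 (2 days later).
The 5th Saturday is 4 weeks later: 3 + 28 = 31.

January 31, 2043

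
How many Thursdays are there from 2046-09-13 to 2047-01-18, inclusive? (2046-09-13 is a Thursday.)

2046-09-13 is a Thursday; the first Thursday on or after it is 2046-09-13.
From 2046-09-13 to 2047-01-18: 17 + 31 + 30 + 31 + 18 = 127 days (rest of September, October, November, December, January).
127 ÷ 7 = 18 full weeks with remainder 1, so 18 more Thursdays after the first → 19.

19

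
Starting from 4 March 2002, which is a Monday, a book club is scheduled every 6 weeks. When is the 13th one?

21 July 2003

The 13th occurrence is 12 intervals after the first: 12 × 42 = 504 days after 4 March 2002.
March has 31 days — 27 days to the end of March leaves 477.
From end of March to end of 2002 is 275 days (202 left).
January has 31 days (171 left).
February has 28 days (143 left).
March has 31 days (112 left).
April has 30 days (82 left).
May has 31 days (51 left).
June has 30 days (21 left).
21 days into July → 21 July 2003.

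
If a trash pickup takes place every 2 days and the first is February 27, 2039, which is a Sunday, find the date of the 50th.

June 5, 2039

The 50th occurrence is 49 intervals after the first: 49 × 2 = 98 days after February 27, 2039.
February has 28 days — 1 day to the end of February leaves 97.
March has 31 days (66 left).
April has 30 days (36 left).
May has 31 days (5 left).
5 days into June → June 5, 2039.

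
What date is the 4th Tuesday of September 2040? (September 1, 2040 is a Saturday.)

September 2040 begins on a Saturday, so the first Tuesday is September 4 (3 days later).
The 4th Tuesday is 3 weeks later: 4 + 21 = 25.

2040-09-25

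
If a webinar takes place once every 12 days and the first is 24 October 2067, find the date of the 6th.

The 6th occurrence is 5 intervals after the first: 5 × 12 = 60 days after 24 October 2067.
October has 31 days — 7 days to the end of October leaves 53.
November has 30 days (23 left).
23 days into December → 23 December 2067.

23 December 2067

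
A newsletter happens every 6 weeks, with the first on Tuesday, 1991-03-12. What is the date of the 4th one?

The 4th occurrence is 3 intervals after the first: 3 × 42 = 126 days after 1991-03-12.
March has 31 days — 19 days to the end of March leaves 107.
April has 30 days (77 left).
May has 31 days (46 left).
June has 30 days (16 left).
16 days into July → 1991-07-16.

1991-07-16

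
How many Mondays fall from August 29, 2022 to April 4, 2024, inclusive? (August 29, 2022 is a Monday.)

84

August 29, 2022 is a Monday; the first Monday on or after it is August 29, 2022.
From August 29, 2022 to April 4, 2024: 124 + 365 + 95 = 584 days (rest of 2022, 2023, to April 4, 2024 in 2024).
584 ÷ 7 = 83 full weeks with remainder 3, so 83 more Mondays after the first → 84.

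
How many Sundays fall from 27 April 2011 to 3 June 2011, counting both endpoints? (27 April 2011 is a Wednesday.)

27 April 2011 is a Wednesday; the first Sunday on or after it is 1 May 2011 (4 days later).
From 1 May 2011 to 3 June 2011: 30 + 3 = 33 days (rest of May, June).
33 ÷ 7 = 4 full weeks with remainder 5, so 4 more Sundays after the first → 5.

5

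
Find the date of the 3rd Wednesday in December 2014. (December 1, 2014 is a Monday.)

December 2014 begins on a Monday, so the first Wednesday is December 3 (2 days later).
The 3rd Wednesday is 2 weeks later: 3 + 14 = 17.

17 December 2014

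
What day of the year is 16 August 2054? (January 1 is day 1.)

228

Days in months before August: 31 + 28 + 31 + 30 + 31 + 30 + 31 = 212.
Plus 16 days into August → day 228.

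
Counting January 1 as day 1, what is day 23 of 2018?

23 into Jan → Jan 23.

Jan 23, 2018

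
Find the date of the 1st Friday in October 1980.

October 1980 begins on a Wednesday, so the first Friday is October 3 (2 days later).

October 3, 1980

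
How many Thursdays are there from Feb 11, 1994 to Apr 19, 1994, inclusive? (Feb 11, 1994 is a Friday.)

Feb 11, 1994 is a Friday; the first Thursday on or after it is Feb 17, 1994 (6 days later).
From Feb 17, 1994 to Apr 19, 1994: 11 + 31 + 19 = 61 days (rest of Feb, Mar, Apr).
61 ÷ 7 = 8 full weeks with remainder 5, so 8 more Thursdays after the first → 9.

9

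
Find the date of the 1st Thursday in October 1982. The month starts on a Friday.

October 1982 begins on a Friday, so the first Thursday is October 7 (6 days later).

1982-10-07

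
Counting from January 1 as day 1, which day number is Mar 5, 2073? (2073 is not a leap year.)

Days in months before Mar: 31 + 28 = 59.
Plus 5 days into Mar → day 64.

64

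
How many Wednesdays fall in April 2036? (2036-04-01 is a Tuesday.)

2036-04-01 is a Tuesday; the first Wednesday on or after it is 2036-04-02 (1 day later).
From 2036-04-02 to 2036-04-30 is 30 − 2 = 28 days.
28 ÷ 7 = 4 full weeks with remainder 0, so 4 more Wednesdays after the first → 5.

5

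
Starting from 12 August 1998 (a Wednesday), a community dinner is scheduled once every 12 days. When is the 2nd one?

24 August 1998

The 2nd occurrence is 1 interval after the first: 1 × 12 = 12 days after 12 August 1998.
12 days later is 24 August 1998.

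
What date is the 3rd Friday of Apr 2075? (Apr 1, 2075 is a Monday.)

Apr 2075 begins on a Monday, so the first Friday is Apr 5 (4 days later).
The 3rd Friday is 2 weeks later: 5 + 14 = 19.

Apr 19, 2075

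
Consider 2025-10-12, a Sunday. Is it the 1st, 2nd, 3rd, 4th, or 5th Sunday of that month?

2nd

Day 12 falls in week ⌈12/7⌉ of the month.
Days 1–7 hold the 1st Sunday, 8–14 the 2nd, 15–21 the 3rd, 22–28 the 4th, 29–31 the 5th.
12 is in the range for the 2nd.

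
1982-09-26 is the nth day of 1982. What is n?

Days in months before September: 31 + 28 + 31 + 30 + 31 + 30 + 31 + 31 = 243.
Plus 26 days into September → day 269.

269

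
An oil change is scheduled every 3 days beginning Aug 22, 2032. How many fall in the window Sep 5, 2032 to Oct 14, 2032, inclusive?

13

Occurrences land 3·i days after Aug 22, 2032 for i = 0, 1, 2, …
Sep 5, 2032 is 14 days after the start; 14 ÷ 3 = 4 remainder 2; since the remainder is 2, round up to i = 5. First occurrence in the window: #6 on Sep 6, 2032 (5×3 = 15 days in).
Oct 14, 2032 is 53 days after the start; 53 ÷ 3 = 17 remainder 2. Last occurrence in the window: #18 on Oct 12, 2032.
Occurrences #6 through #18: 13 in total.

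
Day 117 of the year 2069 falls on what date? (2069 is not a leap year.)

January has 31 days (117 − 31 = 86 remain).
February has 28 days (86 − 28 = 58 remain).
March has 31 days (58 − 31 = 27 remain).
27 into April → April 27.

27 April 2069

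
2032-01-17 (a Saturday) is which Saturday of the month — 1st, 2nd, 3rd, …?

Day 17 falls in week ⌈17/7⌉ of the month.
Days 1–7 hold the 1st Saturday, 8–14 the 2nd, 15–21 the 3rd, 22–28 the 4th, 29–31 the 5th.
17 is in the range for the 3rd.

3rd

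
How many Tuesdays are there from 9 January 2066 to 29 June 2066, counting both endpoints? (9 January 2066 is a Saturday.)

25

9 January 2066 is a Saturday; the first Tuesday on or after it is 12 January 2066 (3 days later).
From 12 January 2066 to 29 June 2066: 19 + 28 + 31 + 30 + 31 + 29 = 168 days (rest of January, February, March, April, May, June).
168 ÷ 7 = 24 full weeks with remainder 0, so 24 more Tuesdays after the first → 25.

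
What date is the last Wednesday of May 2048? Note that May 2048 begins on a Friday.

May 2048 begins on a Friday, so the first Wednesday is May 6 (5 days later).
May 2048 has 31 days. Adding weeks: 6, 13, 20, 27 — the last one ≤ 31 is the 27th.

27 May 2048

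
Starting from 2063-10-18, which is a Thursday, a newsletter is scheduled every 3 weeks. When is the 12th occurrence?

2064-06-05

The 12th occurrence is 11 intervals after the first: 11 × 21 = 231 days after 2063-10-18.
October has 31 days — 13 days to the end of October leaves 218.
November has 30 days (188 left).
December has 31 days (157 left).
January has 31 days (126 left).
February has 29 days (97 left).
March has 31 days (66 left).
April has 30 days (36 left).
May has 31 days (5 left).
5 days into June → 2064-06-05.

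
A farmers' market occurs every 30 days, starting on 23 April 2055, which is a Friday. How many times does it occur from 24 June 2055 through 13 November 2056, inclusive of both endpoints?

17

Occurrences land 30·i days after 23 April 2055 for i = 0, 1, 2, …
24 June 2055 is 62 days after the start; 62 ÷ 30 = 2 remainder 2; since the remainder is 2, round up to i = 3. First occurrence in the window: #4 on 22 July 2055 (3×30 = 90 days in).
13 November 2056 is 570 days after the start; 570 ÷ 30 = 19 remainder 0. Last occurrence in the window: #20 on 13 November 2056.
Occurrences #4 through #20: 17 in total.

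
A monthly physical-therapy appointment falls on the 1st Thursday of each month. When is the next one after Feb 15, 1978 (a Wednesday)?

Mar 2, 1978

Feb 1978 starts on a Wednesday, so its 1st Thursday is Feb 2, 1978 (1 day in).
That is not after Feb 15, 1978, so look at Mar 1978.
Mar 1978 starts on a Wednesday, so its 1st Thursday is Mar 2, 1978 (1 day in).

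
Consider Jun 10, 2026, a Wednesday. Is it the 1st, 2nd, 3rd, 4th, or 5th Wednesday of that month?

Day 10 falls in week ⌈10/7⌉ of the month.
Days 1–7 hold the 1st Wednesday, 8–14 the 2nd, 15–21 the 3rd, 22–28 the 4th, 29–31 the 5th.
10 is in the range for the 2nd.

2nd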